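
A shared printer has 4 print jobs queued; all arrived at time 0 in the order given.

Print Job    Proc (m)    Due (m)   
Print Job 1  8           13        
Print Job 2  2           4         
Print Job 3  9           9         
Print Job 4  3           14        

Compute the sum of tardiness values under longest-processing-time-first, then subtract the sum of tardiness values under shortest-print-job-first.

LPT (decreasing processing time): Print Job 3 Print Job 1 Print Job 4 Print Job 2.
Print Job 3: 0→9, due 9, tardiness 0
Print Job 1: 9→17, due 13, tardiness 4
Print Job 4: 17→20, due 14, tardiness 6
Print Job 2: 20→22, due 4, tardiness 18
Sum = 0+4+6+18 = 28.
SPT (increasing processing time): Print Job 2 Print Job 4 Print Job 1 Print Job 3.
Print Job 2: 0→2, due 4, tardiness 0
Print Job 4: 2→5, due 14, tardiness 0
Print Job 1: 5→13, due 13, tardiness 0
Print Job 3: 13→22, due 9, tardiness 13
Sum = 0+0+0+13 = 13.
Difference = 28 − 13 = 15.

15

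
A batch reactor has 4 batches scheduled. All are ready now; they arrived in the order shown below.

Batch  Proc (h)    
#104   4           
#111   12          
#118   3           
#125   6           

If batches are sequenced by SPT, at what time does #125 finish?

SPT (increasing processing time): #118 #104 #125 #111.
#118: 0→3
#104: 3→7
#125: 7→13

13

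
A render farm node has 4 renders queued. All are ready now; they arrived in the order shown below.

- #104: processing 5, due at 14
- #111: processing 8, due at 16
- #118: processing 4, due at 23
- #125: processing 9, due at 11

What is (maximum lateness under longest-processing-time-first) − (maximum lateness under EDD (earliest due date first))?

LPT (decreasing processing time): #125 #111 #104 #118.
#125: 0→9, due 11, lateness -2
#111: 9→17, due 16, lateness 1
#104: 17→22, due 14, lateness 8
#118: 22→26, due 23, lateness 3
Maximum = 8.
EDD (increasing due date): #125 #104 #111 #118.
#125: 0→9, due 11, lateness -2
#104: 9→14, due 14, lateness 0
#111: 14→22, due 16, lateness 6
#118: 22→26, due 23, lateness 3
Maximum = 6.
Difference = 8 − 6 = 2.

2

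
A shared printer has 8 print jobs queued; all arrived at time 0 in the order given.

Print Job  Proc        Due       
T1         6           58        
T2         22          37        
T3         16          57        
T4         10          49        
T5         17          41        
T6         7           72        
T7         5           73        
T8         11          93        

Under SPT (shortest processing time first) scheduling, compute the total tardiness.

88

SPT (increasing processing time): T7 T1 T6 T4 T8 T3 T5 T2.
T7: 0→5, due 73, tardiness 0
T1: 5→11, due 58, tardiness 0
T6: 11→18, due 72, tardiness 0
T4: 18→28, due 49, tardiness 0
T8: 28→39, due 93, tardiness 0
T3: 39→55, due 57, tardiness 0
T5: 55→72, due 41, tardiness 31
T2: 72→94, due 37, tardiness 57
Sum = 0+0+0+0+0+0+31+57 = 88.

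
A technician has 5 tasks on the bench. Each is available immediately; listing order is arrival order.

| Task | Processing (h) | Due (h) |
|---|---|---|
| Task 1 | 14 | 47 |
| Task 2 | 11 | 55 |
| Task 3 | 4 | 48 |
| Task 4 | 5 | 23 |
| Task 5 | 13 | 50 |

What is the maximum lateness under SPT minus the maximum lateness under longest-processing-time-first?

SPT (increasing processing time): Task 3 Task 4 Task 2 Task 5 Task 1.
Task 3: 0→4, due 48, lateness -44
Task 4: 4→9, due 23, lateness -14
Task 2: 9→20, due 55, lateness -35
Task 5: 20→33, due 50, lateness -17
Task 1: 33→47, due 47, lateness 0
Maximum = 0.
LPT (decreasing processing time): Task 1 Task 5 Task 2 Task 4 Task 3.
Task 1: 0→14, due 47, lateness -33
Task 5: 14→27, due 50, lateness -23
Task 2: 27→38, due 55, lateness -17
Task 4: 38→43, due 23, lateness 20
Task 3: 43→47, due 48, lateness -1
Maximum = 20.
Difference = 0 − 20 = -20.

-20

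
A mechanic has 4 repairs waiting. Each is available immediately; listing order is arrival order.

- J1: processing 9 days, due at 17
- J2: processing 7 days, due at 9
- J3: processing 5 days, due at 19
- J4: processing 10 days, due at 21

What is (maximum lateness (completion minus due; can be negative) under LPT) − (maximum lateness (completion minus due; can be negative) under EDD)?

7

LPT (decreasing processing time): J4 J1 J2 J3.
J4: 0→10, due 21, lateness -11
J1: 10→19, due 17, lateness 2
J2: 19→26, due 9, lateness 17
J3: 26→31, due 19, lateness 12
Maximum = 17.
EDD (increasing due date): J2 J1 J3 J4.
J2: 0→7, due 9, lateness -2
J1: 7→16, due 17, lateness -1
J3: 16→21, due 19, lateness 2
J4: 21→31, due 21, lateness 10
Maximum = 10.
Difference = 17 − 10 = 7.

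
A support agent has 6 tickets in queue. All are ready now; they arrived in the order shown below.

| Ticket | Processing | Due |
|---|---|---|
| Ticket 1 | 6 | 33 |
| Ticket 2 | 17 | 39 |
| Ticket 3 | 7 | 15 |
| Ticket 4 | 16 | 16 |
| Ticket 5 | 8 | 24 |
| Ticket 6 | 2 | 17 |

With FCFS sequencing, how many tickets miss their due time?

4

FIFO (arrival order): Ticket 1 Ticket 2 Ticket 3 Ticket 4 Ticket 5 Ticket 6.
Ticket 1: 0→6, due 33, tardiness 0
Ticket 2: 6→23, due 39, tardiness 0
Ticket 3: 23→30, due 15, tardiness 15
Ticket 4: 30→46, due 16, tardiness 30
Ticket 5: 46→54, due 24, tardiness 30
Ticket 6: 54→56, due 17, tardiness 39
Late tickets: 4.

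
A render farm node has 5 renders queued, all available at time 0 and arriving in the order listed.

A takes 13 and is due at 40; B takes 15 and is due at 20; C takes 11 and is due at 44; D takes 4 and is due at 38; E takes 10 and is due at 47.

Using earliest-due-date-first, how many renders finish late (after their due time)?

EDD (increasing due date): B D A C E.
B: 0→15, due 20, tardiness 0
D: 15→19, due 38, tardiness 0
A: 19→32, due 40, tardiness 0
C: 32→43, due 44, tardiness 0
E: 43→53, due 47, tardiness 6
Late renders: 1.

1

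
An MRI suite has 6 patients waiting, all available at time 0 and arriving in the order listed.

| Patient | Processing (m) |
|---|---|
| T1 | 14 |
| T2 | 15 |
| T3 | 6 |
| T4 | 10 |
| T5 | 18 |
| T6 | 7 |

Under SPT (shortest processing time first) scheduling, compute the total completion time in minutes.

SPT (increasing processing time): T3 T6 T4 T1 T2 T5.
T3: 0→6
T6: 6→13
T4: 13→23
T1: 23→37
T2: 37→52
T5: 52→70
Sum = 6+13+23+37+52+70 = 201.

201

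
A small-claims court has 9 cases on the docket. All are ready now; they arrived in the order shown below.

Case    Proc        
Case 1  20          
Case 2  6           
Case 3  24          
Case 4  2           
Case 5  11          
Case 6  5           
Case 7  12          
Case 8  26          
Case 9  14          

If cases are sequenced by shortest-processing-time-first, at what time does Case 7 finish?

SPT (increasing processing time): Case 4 Case 6 Case 2 Case 5 Case 7 Case 9 Case 1 Case 3 Case 8.
Case 4: 0→2
Case 6: 2→7
Case 2: 7→13
Case 5: 13→24
Case 7: 24→36

36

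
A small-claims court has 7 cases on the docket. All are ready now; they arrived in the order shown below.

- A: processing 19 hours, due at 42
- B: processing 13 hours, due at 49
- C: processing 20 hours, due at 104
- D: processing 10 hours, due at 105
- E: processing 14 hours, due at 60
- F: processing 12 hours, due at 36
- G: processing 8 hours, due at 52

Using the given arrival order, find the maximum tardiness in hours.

52

FIFO (arrival order): A B C D E F G.
A: 0→19, due 42, tardiness 0
B: 19→32, due 49, tardiness 0
C: 32→52, due 104, tardiness 0
D: 52→62, due 105, tardiness 0
E: 62→76, due 60, tardiness 16
F: 76→88, due 36, tardiness 52
G: 88→96, due 52, tardiness 44
Maximum = 52.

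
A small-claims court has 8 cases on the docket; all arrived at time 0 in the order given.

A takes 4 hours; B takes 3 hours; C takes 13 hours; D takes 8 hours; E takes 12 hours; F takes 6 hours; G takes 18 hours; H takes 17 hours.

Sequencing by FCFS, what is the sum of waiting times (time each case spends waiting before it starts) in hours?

209

FIFO (arrival order): A B C D E F G H.
A: waits 0, runs 0→4
B: waits 4, runs 4→7
C: waits 7, runs 7→20
D: waits 20, runs 20→28
E: waits 28, runs 28→40
F: waits 40, runs 40→46
G: waits 46, runs 46→64
H: waits 64, runs 64→81
Sum = 0+4+7+20+28+40+46+64 = 209.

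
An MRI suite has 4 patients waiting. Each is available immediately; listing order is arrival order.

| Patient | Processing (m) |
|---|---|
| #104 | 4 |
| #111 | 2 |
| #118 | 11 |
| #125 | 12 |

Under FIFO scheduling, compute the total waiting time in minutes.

FIFO (arrival order): #104 #111 #118 #125.
#104: waits 0, runs 0→4
#111: waits 4, runs 4→6
#118: waits 6, runs 6→17
#125: waits 17, runs 17→29
Sum = 0+4+6+17 = 27.

27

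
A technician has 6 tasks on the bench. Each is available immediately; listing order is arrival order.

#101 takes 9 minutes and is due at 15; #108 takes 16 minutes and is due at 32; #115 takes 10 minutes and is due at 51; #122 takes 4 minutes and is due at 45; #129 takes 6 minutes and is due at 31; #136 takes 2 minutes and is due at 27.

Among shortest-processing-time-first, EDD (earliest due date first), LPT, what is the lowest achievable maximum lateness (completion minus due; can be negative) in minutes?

SPT (increasing processing time): #136 #122 #129 #101 #115 #108.
#136: 0→2, due 27, lateness -25
#122: 2→6, due 45, lateness -39
#129: 6→12, due 31, lateness -19
#101: 12→21, due 15, lateness 6
#115: 21→31, due 51, lateness -20
#108: 31→47, due 32, lateness 15
Maximum = 15.
EDD (increasing due date): #101 #136 #129 #108 #122 #115.
#101: 0→9, due 15, lateness -6
#136: 9→11, due 27, lateness -16
#129: 11→17, due 31, lateness -14
#108: 17→33, due 32, lateness 1
#122: 33→37, due 45, lateness -8
#115: 37→47, due 51, lateness -4
Maximum = 1.
LPT (decreasing processing time): #108 #115 #101 #129 #122 #136.
#108: 0→16, due 32, lateness -16
#115: 16→26, due 51, lateness -25
#101: 26→35, due 15, lateness 20
#129: 35→41, due 31, lateness 10
#122: 41→45, due 45, lateness 0
#136: 45→47, due 27, lateness 20
Maximum = 20.
SPT 15, EDD 1, LPT 20 → minimum 1.

1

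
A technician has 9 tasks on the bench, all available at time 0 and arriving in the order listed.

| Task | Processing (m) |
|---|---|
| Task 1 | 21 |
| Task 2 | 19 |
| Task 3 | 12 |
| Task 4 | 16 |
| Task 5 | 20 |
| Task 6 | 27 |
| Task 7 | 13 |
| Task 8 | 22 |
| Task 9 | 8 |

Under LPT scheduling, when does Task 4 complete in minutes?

125

LPT (decreasing processing time): Task 6 Task 8 Task 1 Task 5 Task 2 Task 4 Task 7 Task 3 Task 9.
Task 6: 0→27
Task 8: 27→49
Task 1: 49→70
Task 5: 70→90
Task 2: 90→109
Task 4: 109→125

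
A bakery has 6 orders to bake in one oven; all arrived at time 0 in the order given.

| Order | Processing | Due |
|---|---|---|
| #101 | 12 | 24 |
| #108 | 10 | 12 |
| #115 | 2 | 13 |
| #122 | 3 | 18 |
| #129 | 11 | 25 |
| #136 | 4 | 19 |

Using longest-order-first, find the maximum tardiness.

29

LPT (decreasing processing time): #101 #129 #108 #136 #122 #115.
#101: 0→12, due 24, tardiness 0
#129: 12→23, due 25, tardiness 0
#108: 23→33, due 12, tardiness 21
#136: 33→37, due 19, tardiness 18
#122: 37→40, due 18, tardiness 22
#115: 40→42, due 13, tardiness 29
Maximum = 29.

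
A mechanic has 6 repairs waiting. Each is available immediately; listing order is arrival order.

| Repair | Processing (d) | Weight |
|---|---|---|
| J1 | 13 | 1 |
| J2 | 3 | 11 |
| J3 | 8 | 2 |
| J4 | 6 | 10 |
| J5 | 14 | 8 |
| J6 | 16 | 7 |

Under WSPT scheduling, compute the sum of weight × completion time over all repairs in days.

WSPT (decreasing weight/processing-time ratio): J2 J4 J5 J6 J3 J1.
J2: finishes 3, weight 11, w·C = 33
J4: finishes 9, weight 10, w·C = 90
J5: finishes 23, weight 8, w·C = 184
J6: finishes 39, weight 7, w·C = 273
J3: finishes 47, weight 2, w·C = 94
J1: finishes 60, weight 1, w·C = 60
Sum = 33+90+184+273+94+60 = 734.

734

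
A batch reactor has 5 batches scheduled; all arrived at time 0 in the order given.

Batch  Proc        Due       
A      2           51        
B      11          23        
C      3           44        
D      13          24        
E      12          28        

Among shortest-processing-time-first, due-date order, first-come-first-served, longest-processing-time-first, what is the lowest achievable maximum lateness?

SPT (increasing processing time): A C B E D.
A: 0→2, due 51, lateness -49
C: 2→5, due 44, lateness -39
B: 5→16, due 23, lateness -7
E: 16→28, due 28, lateness 0
D: 28→41, due 24, lateness 17
Maximum = 17.
EDD (increasing due date): B D E C A.
B: 0→11, due 23, lateness -12
D: 11→24, due 24, lateness 0
E: 24→36, due 28, lateness 8
C: 36→39, due 44, lateness -5
A: 39→41, due 51, lateness -10
Maximum = 8.
FIFO (arrival order): A B C D E.
A: 0→2, due 51, lateness -49
B: 2→13, due 23, lateness -10
C: 13→16, due 44, lateness -28
D: 16→29, due 24, lateness 5
E: 29→41, due 28, lateness 13
Maximum = 13.
LPT (decreasing processing time): D E B C A.
D: 0→13, due 24, lateness -11
E: 13→25, due 28, lateness -3
B: 25→36, due 23, lateness 13
C: 36→39, due 44, lateness -5
A: 39→41, due 51, lateness -10
Maximum = 13.
SPT 17, EDD 8, FIFO 13, LPT 13 → minimum 8.

8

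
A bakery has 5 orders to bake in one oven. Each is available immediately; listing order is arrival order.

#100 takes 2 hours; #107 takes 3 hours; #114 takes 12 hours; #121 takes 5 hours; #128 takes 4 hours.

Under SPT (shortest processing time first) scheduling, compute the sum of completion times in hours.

SPT (increasing processing time): #100 #107 #128 #121 #114.
#100: 0→2
#107: 2→5
#128: 5→9
#121: 9→14
#114: 14→26
Sum = 2+5+9+14+26 = 56.

56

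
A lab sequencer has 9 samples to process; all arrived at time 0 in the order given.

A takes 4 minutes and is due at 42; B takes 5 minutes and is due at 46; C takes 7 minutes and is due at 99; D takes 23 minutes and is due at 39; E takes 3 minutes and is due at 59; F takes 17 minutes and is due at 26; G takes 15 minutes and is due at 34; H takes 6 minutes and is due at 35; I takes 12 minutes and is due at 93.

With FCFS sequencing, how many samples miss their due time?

3

FIFO (arrival order): A B C D E F G H I.
A: 0→4, due 42, tardiness 0
B: 4→9, due 46, tardiness 0
C: 9→16, due 99, tardiness 0
D: 16→39, due 39, tardiness 0
E: 39→42, due 59, tardiness 0
F: 42→59, due 26, tardiness 33
G: 59→74, due 34, tardiness 40
H: 74→80, due 35, tardiness 45
I: 80→92, due 93, tardiness 0
Late samples: 3.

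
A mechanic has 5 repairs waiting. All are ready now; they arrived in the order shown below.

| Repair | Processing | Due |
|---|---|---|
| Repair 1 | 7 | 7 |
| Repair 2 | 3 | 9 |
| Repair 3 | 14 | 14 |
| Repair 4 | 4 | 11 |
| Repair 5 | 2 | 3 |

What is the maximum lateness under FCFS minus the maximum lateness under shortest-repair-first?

11

FIFO (arrival order): Repair 1 Repair 2 Repair 3 Repair 4 Repair 5.
Repair 1: 0→7, due 7, lateness 0
Repair 2: 7→10, due 9, lateness 1
Repair 3: 10→24, due 14, lateness 10
Repair 4: 24→28, due 11, lateness 17
Repair 5: 28→30, due 3, lateness 27
Maximum = 27.
SPT (increasing processing time): Repair 5 Repair 2 Repair 4 Repair 1 Repair 3.
Repair 5: 0→2, due 3, lateness -1
Repair 2: 2→5, due 9, lateness -4
Repair 4: 5→9, due 11, lateness -2
Repair 1: 9→16, due 7, lateness 9
Repair 3: 16→30, due 14, lateness 16
Maximum = 16.
Difference = 27 − 16 = 11.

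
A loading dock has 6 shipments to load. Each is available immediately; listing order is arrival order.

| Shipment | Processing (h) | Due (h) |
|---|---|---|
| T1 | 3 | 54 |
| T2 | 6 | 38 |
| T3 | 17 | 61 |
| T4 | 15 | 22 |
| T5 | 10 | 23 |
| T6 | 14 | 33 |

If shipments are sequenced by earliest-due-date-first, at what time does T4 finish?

15

EDD (increasing due date): T4 T5 T6 T2 T1 T3.
T4: 0→15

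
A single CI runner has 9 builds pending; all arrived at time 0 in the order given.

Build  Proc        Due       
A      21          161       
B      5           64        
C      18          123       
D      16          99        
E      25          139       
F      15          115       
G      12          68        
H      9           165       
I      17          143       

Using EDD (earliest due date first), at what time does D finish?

33

EDD (increasing due date): B G D F C E I A H.
B: 0→5
G: 5→17
D: 17→33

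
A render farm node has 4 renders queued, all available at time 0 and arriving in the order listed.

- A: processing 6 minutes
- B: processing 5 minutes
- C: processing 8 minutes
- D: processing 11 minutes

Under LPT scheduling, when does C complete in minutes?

19

LPT (decreasing processing time): D C A B.
D: 0→11
C: 11→19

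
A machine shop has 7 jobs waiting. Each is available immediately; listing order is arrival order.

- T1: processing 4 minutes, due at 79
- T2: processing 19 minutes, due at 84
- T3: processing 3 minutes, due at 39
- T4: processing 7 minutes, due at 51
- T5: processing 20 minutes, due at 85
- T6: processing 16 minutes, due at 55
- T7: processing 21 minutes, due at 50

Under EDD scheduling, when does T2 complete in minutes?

EDD (increasing due date): T3 T7 T4 T6 T1 T2 T5.
T3: 0→3
T7: 3→24
T4: 24→31
T6: 31→47
T1: 47→51
T2: 51→70

70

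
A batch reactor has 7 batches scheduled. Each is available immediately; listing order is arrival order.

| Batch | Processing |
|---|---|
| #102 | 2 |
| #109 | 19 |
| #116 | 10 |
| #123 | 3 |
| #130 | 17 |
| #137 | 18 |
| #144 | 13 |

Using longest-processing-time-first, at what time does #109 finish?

LPT (decreasing processing time): #109 #137 #130 #144 #116 #123 #102.
#109: 0→19

19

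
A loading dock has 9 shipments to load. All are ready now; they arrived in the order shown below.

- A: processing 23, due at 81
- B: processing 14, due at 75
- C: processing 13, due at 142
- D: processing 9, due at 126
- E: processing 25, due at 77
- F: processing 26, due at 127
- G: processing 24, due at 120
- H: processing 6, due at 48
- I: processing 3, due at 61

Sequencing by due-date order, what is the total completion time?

629

EDD (increasing due date): H I B E A G D F C.
H: 0→6
I: 6→9
B: 9→23
E: 23→48
A: 48→71
G: 71→95
D: 95→104
F: 104→130
C: 130→143
Sum = 6+9+23+48+71+95+104+130+143 = 629.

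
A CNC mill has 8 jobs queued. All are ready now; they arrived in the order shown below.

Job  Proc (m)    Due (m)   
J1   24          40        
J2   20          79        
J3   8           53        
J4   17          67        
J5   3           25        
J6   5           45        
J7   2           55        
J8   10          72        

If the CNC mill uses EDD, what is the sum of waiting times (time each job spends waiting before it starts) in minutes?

EDD (increasing due date): J5 J1 J6 J3 J7 J4 J8 J2.
J5: waits 0, runs 0→3
J1: waits 3, runs 3→27
J6: waits 27, runs 27→32
J3: waits 32, runs 32→40
J7: waits 40, runs 40→42
J4: waits 42, runs 42→59
J8: waits 59, runs 59→69
J2: waits 69, runs 69→89
Sum = 0+3+27+32+40+42+59+69 = 272.

272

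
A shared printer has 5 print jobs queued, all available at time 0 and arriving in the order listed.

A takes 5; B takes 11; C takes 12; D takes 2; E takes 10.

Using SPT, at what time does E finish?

SPT (increasing processing time): D A E B C.
D: 0→2
A: 2→7
E: 7→17

17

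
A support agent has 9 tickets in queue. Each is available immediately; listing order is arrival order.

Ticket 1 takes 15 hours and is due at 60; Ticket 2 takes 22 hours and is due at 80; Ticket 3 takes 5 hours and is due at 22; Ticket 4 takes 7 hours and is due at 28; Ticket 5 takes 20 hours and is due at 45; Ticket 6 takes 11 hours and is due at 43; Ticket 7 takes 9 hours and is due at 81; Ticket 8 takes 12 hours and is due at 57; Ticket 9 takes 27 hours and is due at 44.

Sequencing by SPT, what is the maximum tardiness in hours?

SPT (increasing processing time): Ticket 3 Ticket 4 Ticket 7 Ticket 6 Ticket 8 Ticket 1 Ticket 5 Ticket 2 Ticket 9.
Ticket 3: 0→5, due 22, tardiness 0
Ticket 4: 5→12, due 28, tardiness 0
Ticket 7: 12→21, due 81, tardiness 0
Ticket 6: 21→32, due 43, tardiness 0
Ticket 8: 32→44, due 57, tardiness 0
Ticket 1: 44→59, due 60, tardiness 0
Ticket 5: 59→79, due 45, tardiness 34
Ticket 2: 79→101, due 80, tardiness 21
Ticket 9: 101→128, due 44, tardiness 84
Maximum = 84.

84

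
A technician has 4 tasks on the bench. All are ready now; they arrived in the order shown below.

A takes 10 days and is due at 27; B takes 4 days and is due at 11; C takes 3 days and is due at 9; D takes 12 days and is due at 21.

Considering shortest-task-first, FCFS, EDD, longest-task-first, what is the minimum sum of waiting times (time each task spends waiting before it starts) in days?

27

SPT (increasing processing time): C B A D.
C: waits 0, runs 0→3
B: waits 3, runs 3→7
A: waits 7, runs 7→17
D: waits 17, runs 17→29
Sum = 0+3+7+17 = 27.
FIFO (arrival order): A B C D.
A: waits 0, runs 0→10
B: waits 10, runs 10→14
C: waits 14, runs 14→17
D: waits 17, runs 17→29
Sum = 0+10+14+17 = 41.
EDD (increasing due date): C B D A.
C: waits 0, runs 0→3
B: waits 3, runs 3→7
D: waits 7, runs 7→19
A: waits 19, runs 19→29
Sum = 0+3+7+19 = 29.
LPT (decreasing processing time): D A B C.
D: waits 0, runs 0→12
A: waits 12, runs 12→22
B: waits 22, runs 22→26
C: waits 26, runs 26→29
Sum = 0+12+22+26 = 60.
SPT 27, FIFO 41, EDD 29, LPT 60 → minimum 27.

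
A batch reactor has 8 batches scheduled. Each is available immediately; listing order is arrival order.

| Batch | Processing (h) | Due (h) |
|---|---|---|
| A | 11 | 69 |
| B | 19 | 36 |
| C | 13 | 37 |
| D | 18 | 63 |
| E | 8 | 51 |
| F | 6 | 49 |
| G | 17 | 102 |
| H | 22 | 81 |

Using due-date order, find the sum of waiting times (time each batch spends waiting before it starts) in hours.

EDD (increasing due date): B C F E D A H G.
B: waits 0, runs 0→19
C: waits 19, runs 19→32
F: waits 32, runs 32→38
E: waits 38, runs 38→46
D: waits 46, runs 46→64
A: waits 64, runs 64→75
H: waits 75, runs 75→97
G: waits 97, runs 97→114
Sum = 0+19+32+38+46+64+75+97 = 371.

371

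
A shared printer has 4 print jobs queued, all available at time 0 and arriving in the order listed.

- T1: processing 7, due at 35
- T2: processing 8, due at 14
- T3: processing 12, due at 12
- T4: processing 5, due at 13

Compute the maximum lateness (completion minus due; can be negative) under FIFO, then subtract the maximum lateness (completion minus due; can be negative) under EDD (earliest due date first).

8

FIFO (arrival order): T1 T2 T3 T4.
T1: 0→7, due 35, lateness -28
T2: 7→15, due 14, lateness 1
T3: 15→27, due 12, lateness 15
T4: 27→32, due 13, lateness 19
Maximum = 19.
EDD (increasing due date): T3 T4 T2 T1.
T3: 0→12, due 12, lateness 0
T4: 12→17, due 13, lateness 4
T2: 17→25, due 14, lateness 11
T1: 25→32, due 35, lateness -3
Maximum = 11.
Difference = 19 − 11 = 8.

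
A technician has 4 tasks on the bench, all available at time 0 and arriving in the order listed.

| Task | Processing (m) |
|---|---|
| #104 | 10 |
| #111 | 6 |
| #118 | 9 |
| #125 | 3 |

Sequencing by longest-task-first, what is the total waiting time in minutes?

LPT (decreasing processing time): #104 #118 #111 #125.
#104: waits 0, runs 0→10
#118: waits 10, runs 10→19
#111: waits 19, runs 19→25
#125: waits 25, runs 25→28
Sum = 0+10+19+25 = 54.

54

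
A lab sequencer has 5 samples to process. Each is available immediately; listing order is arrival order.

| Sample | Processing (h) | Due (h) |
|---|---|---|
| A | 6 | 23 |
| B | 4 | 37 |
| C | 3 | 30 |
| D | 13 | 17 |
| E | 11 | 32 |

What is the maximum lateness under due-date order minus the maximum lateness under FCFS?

-8

EDD (increasing due date): D A C E B.
D: 0→13, due 17, lateness -4
A: 13→19, due 23, lateness -4
C: 19→22, due 30, lateness -8
E: 22→33, due 32, lateness 1
B: 33→37, due 37, lateness 0
Maximum = 1.
FIFO (arrival order): A B C D E.
A: 0→6, due 23, lateness -17
B: 6→10, due 37, lateness -27
C: 10→13, due 30, lateness -17
D: 13→26, due 17, lateness 9
E: 26→37, due 32, lateness 5
Maximum = 9.
Difference = 1 − 9 = -8.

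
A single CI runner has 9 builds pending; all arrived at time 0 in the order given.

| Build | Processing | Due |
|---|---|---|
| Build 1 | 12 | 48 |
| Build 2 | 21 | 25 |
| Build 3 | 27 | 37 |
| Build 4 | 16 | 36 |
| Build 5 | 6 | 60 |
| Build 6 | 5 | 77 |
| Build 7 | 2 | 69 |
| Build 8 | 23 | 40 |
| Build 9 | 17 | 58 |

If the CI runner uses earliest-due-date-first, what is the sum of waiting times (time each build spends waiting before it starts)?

670

EDD (increasing due date): Build 2 Build 4 Build 3 Build 8 Build 1 Build 9 Build 5 Build 7 Build 6.
Build 2: waits 0, runs 0→21
Build 4: waits 21, runs 21→37
Build 3: waits 37, runs 37→64
Build 8: waits 64, runs 64→87
Build 1: waits 87, runs 87→99
Build 9: waits 99, runs 99→116
Build 5: waits 116, runs 116→122
Build 7: waits 122, runs 122→124
Build 6: waits 124, runs 124→129
Sum = 0+21+37+64+87+99+116+122+124 = 670.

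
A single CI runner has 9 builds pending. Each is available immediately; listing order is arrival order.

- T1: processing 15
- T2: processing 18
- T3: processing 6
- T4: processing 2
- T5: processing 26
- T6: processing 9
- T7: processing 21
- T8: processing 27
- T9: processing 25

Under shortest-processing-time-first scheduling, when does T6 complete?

SPT (increasing processing time): T4 T3 T6 T1 T2 T7 T9 T5 T8.
T4: 0→2
T3: 2→8
T6: 8→17

17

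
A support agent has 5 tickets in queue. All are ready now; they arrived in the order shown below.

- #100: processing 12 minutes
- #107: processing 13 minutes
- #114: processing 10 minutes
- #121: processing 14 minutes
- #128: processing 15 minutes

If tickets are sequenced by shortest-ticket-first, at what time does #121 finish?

SPT (increasing processing time): #114 #100 #107 #121 #128.
#114: 0→10
#100: 10→22
#107: 22→35
#121: 35→49

49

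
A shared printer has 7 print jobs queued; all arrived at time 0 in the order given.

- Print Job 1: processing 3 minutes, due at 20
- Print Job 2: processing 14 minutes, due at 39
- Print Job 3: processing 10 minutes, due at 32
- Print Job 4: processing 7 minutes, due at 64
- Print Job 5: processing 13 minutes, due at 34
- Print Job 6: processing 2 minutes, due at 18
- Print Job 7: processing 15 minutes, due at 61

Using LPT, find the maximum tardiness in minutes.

46

LPT (decreasing processing time): Print Job 7 Print Job 2 Print Job 5 Print Job 3 Print Job 4 Print Job 1 Print Job 6.
Print Job 7: 0→15, due 61, tardiness 0
Print Job 2: 15→29, due 39, tardiness 0
Print Job 5: 29→42, due 34, tardiness 8
Print Job 3: 42→52, due 32, tardiness 20
Print Job 4: 52→59, due 64, tardiness 0
Print Job 1: 59→62, due 20, tardiness 42
Print Job 6: 62→64, due 18, tardiness 46
Maximum = 46.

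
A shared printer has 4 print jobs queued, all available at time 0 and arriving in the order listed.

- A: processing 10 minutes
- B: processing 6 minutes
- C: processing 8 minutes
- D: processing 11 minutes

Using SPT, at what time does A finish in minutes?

24

SPT (increasing processing time): B C A D.
B: 0→6
C: 6→14
A: 14→24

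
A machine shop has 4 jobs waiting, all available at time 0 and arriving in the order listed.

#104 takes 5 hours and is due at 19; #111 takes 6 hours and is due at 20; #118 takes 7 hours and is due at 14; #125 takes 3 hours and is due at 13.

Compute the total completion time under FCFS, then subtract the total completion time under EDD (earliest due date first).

FIFO (arrival order): #104 #111 #118 #125.
#104: 0→5
#111: 5→11
#118: 11→18
#125: 18→21
Sum = 5+11+18+21 = 55.
EDD (increasing due date): #125 #118 #104 #111.
#125: 0→3
#118: 3→10
#104: 10→15
#111: 15→21
Sum = 3+10+15+21 = 49.
Difference = 55 − 49 = 6.

6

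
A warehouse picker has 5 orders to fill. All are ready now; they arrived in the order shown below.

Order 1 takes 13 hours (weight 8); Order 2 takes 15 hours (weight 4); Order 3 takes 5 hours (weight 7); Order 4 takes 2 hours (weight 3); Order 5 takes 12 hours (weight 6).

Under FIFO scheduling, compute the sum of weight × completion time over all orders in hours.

834

FIFO (arrival order): Order 1 Order 2 Order 3 Order 4 Order 5.
Order 1: finishes 13, weight 8, w·C = 104
Order 2: finishes 28, weight 4, w·C = 112
Order 3: finishes 33, weight 7, w·C = 231
Order 4: finishes 35, weight 3, w·C = 105
Order 5: finishes 47, weight 6, w·C = 282
Sum = 104+112+231+105+282 = 834.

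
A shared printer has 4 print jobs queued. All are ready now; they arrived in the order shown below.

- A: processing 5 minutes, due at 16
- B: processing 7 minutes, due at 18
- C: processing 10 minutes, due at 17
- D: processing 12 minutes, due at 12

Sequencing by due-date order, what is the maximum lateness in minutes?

EDD (increasing due date): D A C B.
D: 0→12, due 12, lateness 0
A: 12→17, due 16, lateness 1
C: 17→27, due 17, lateness 10
B: 27→34, due 18, lateness 16
Maximum = 16.

16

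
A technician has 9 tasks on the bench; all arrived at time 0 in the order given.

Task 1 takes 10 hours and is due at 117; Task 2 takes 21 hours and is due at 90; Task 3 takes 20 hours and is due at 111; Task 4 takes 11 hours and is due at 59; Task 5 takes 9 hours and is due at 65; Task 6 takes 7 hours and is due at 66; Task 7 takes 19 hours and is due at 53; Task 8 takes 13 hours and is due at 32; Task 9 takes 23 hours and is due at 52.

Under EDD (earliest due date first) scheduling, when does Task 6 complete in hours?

EDD (increasing due date): Task 8 Task 9 Task 7 Task 4 Task 5 Task 6 Task 2 Task 3 Task 1.
Task 8: 0→13
Task 9: 13→36
Task 7: 36→55
Task 4: 55→66
Task 5: 66→75
Task 6: 75→82

82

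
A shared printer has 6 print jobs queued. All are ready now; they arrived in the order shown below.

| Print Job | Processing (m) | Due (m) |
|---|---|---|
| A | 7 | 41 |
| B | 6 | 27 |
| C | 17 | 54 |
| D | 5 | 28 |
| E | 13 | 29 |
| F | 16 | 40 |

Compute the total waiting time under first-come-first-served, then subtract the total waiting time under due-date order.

5

FIFO (arrival order): A B C D E F.
A: waits 0, runs 0→7
B: waits 7, runs 7→13
C: waits 13, runs 13→30
D: waits 30, runs 30→35
E: waits 35, runs 35→48
F: waits 48, runs 48→64
Sum = 0+7+13+30+35+48 = 133.
EDD (increasing due date): B D E F A C.
B: waits 0, runs 0→6
D: waits 6, runs 6→11
E: waits 11, runs 11→24
F: waits 24, runs 24→40
A: waits 40, runs 40→47
C: waits 47, runs 47→64
Sum = 0+6+11+24+40+47 = 128.
Difference = 133 − 128 = 5.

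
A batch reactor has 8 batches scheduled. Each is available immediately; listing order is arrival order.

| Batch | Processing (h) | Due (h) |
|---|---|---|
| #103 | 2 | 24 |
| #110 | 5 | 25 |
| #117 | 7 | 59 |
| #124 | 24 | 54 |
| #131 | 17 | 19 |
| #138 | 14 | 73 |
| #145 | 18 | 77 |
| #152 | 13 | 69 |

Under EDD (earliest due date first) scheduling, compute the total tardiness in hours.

EDD (increasing due date): #131 #103 #110 #124 #117 #152 #138 #145.
#131: 0→17, due 19, tardiness 0
#103: 17→19, due 24, tardiness 0
#110: 19→24, due 25, tardiness 0
#124: 24→48, due 54, tardiness 0
#117: 48→55, due 59, tardiness 0
#152: 55→68, due 69, tardiness 0
#138: 68→82, due 73, tardiness 9
#145: 82→100, due 77, tardiness 23
Sum = 0+0+0+0+0+0+9+23 = 32.

32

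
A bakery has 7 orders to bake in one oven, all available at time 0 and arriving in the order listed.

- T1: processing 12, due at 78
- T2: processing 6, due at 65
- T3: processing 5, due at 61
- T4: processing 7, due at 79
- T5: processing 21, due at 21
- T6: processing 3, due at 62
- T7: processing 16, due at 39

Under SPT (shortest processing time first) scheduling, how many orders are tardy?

2

SPT (increasing processing time): T6 T3 T2 T4 T1 T7 T5.
T6: 0→3, due 62, tardiness 0
T3: 3→8, due 61, tardiness 0
T2: 8→14, due 65, tardiness 0
T4: 14→21, due 79, tardiness 0
T1: 21→33, due 78, tardiness 0
T7: 33→49, due 39, tardiness 10
T5: 49→70, due 21, tardiness 49
Late orders: 2.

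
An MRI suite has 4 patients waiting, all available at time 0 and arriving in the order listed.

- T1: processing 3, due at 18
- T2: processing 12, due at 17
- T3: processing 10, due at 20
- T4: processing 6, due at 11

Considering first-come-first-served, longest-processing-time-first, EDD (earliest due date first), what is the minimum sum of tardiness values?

FIFO (arrival order): T1 T2 T3 T4.
T1: 0→3, due 18, tardiness 0
T2: 3→15, due 17, tardiness 0
T3: 15→25, due 20, tardiness 5
T4: 25→31, due 11, tardiness 20
Sum = 0+0+5+20 = 25.
LPT (decreasing processing time): T2 T3 T4 T1.
T2: 0→12, due 17, tardiness 0
T3: 12→22, due 20, tardiness 2
T4: 22→28, due 11, tardiness 17
T1: 28→31, due 18, tardiness 13
Sum = 0+2+17+13 = 32.
EDD (increasing due date): T4 T2 T1 T3.
T4: 0→6, due 11, tardiness 0
T2: 6→18, due 17, tardiness 1
T1: 18→21, due 18, tardiness 3
T3: 21→31, due 20, tardiness 11
Sum = 0+1+3+11 = 15.
FIFO 25, LPT 32, EDD 15 → minimum 15.

15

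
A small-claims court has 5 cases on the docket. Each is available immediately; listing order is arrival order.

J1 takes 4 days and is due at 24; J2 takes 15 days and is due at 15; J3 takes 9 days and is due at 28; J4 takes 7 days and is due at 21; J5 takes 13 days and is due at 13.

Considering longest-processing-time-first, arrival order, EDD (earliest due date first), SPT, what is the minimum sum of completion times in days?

LPT (decreasing processing time): J2 J5 J3 J4 J1.
J2: 0→15
J5: 15→28
J3: 28→37
J4: 37→44
J1: 44→48
Sum = 15+28+37+44+48 = 172.
FIFO (arrival order): J1 J2 J3 J4 J5.
J1: 0→4
J2: 4→19
J3: 19→28
J4: 28→35
J5: 35→48
Sum = 4+19+28+35+48 = 134.
EDD (increasing due date): J5 J2 J4 J1 J3.
J5: 0→13
J2: 13→28
J4: 28→35
J1: 35→39
J3: 39→48
Sum = 13+28+35+39+48 = 163.
SPT (increasing processing time): J1 J4 J3 J5 J2.
J1: 0→4
J4: 4→11
J3: 11→20
J5: 20→33
J2: 33→48
Sum = 4+11+20+33+48 = 116.
LPT 172, FIFO 134, EDD 163, SPT 116 → minimum 116.

116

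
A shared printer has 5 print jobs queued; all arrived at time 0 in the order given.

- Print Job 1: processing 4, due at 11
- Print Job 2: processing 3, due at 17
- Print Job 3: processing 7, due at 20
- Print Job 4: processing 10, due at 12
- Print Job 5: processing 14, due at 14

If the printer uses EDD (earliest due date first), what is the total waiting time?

EDD (increasing due date): Print Job 1 Print Job 4 Print Job 5 Print Job 2 Print Job 3.
Print Job 1: waits 0, runs 0→4
Print Job 4: waits 4, runs 4→14
Print Job 5: waits 14, runs 14→28
Print Job 2: waits 28, runs 28→31
Print Job 3: waits 31, runs 31→38
Sum = 0+4+14+28+31 = 77.

77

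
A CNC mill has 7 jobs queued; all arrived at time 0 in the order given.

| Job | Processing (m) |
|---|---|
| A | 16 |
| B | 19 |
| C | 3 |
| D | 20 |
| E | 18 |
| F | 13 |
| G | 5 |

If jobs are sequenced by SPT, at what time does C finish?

3

SPT (increasing processing time): C G F A E B D.
C: 0→3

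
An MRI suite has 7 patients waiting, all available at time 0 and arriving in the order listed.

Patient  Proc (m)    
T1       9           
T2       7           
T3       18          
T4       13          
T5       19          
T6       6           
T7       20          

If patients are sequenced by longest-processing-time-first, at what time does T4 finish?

LPT (decreasing processing time): T7 T5 T3 T4 T1 T2 T6.
T7: 0→20
T5: 20→39
T3: 39→57
T4: 57→70

70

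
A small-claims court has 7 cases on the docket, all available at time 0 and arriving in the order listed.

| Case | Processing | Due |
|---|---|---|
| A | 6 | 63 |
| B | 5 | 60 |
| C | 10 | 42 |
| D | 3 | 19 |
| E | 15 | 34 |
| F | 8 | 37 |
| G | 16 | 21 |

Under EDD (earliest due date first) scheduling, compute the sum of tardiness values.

15

EDD (increasing due date): D G E F C B A.
D: 0→3, due 19, tardiness 0
G: 3→19, due 21, tardiness 0
E: 19→34, due 34, tardiness 0
F: 34→42, due 37, tardiness 5
C: 42→52, due 42, tardiness 10
B: 52→57, due 60, tardiness 0
A: 57→63, due 63, tardiness 0
Sum = 0+0+0+5+10+0+0 = 15.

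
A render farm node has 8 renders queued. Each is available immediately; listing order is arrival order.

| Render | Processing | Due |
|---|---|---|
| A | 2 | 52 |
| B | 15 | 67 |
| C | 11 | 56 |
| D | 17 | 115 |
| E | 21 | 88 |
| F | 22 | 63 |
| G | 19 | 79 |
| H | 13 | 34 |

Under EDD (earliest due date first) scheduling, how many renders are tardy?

EDD (increasing due date): H A C F B G E D.
H: 0→13, due 34, tardiness 0
A: 13→15, due 52, tardiness 0
C: 15→26, due 56, tardiness 0
F: 26→48, due 63, tardiness 0
B: 48→63, due 67, tardiness 0
G: 63→82, due 79, tardiness 3
E: 82→103, due 88, tardiness 15
D: 103→120, due 115, tardiness 5
Late renders: 3.

3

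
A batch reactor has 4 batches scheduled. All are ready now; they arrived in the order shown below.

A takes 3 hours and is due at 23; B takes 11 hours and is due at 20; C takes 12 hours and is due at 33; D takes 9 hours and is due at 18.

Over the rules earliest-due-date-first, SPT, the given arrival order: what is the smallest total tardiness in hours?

2

EDD (increasing due date): D B A C.
D: 0→9, due 18, tardiness 0
B: 9→20, due 20, tardiness 0
A: 20→23, due 23, tardiness 0
C: 23→35, due 33, tardiness 2
Sum = 0+0+0+2 = 2.
SPT (increasing processing time): A D B C.
A: 0→3, due 23, tardiness 0
D: 3→12, due 18, tardiness 0
B: 12→23, due 20, tardiness 3
C: 23→35, due 33, tardiness 2
Sum = 0+0+3+2 = 5.
FIFO (arrival order): A B C D.
A: 0→3, due 23, tardiness 0
B: 3→14, due 20, tardiness 0
C: 14→26, due 33, tardiness 0
D: 26→35, due 18, tardiness 17
Sum = 0+0+0+17 = 17.
EDD 2, SPT 5, FIFO 17 → minimum 2.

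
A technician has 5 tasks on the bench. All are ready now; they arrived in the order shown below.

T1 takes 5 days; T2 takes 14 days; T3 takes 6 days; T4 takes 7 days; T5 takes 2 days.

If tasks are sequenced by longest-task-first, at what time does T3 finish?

LPT (decreasing processing time): T2 T4 T3 T1 T5.
T2: 0→14
T4: 14→21
T3: 21→27

27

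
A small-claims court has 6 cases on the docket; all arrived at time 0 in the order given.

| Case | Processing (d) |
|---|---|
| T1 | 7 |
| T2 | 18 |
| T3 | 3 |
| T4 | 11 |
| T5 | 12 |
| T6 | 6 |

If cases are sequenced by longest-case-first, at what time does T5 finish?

LPT (decreasing processing time): T2 T5 T4 T1 T6 T3.
T2: 0→18
T5: 18→30

30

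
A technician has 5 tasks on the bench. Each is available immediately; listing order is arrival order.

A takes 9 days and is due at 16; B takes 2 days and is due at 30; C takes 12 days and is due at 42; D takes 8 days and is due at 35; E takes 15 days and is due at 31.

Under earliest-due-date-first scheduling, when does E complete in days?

EDD (increasing due date): A B E D C.
A: 0→9
B: 9→11
E: 11→26

26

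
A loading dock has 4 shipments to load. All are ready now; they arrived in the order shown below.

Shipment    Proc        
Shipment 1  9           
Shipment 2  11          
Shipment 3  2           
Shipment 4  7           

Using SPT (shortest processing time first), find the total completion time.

58

SPT (increasing processing time): Shipment 3 Shipment 4 Shipment 1 Shipment 2.
Shipment 3: 0→2
Shipment 4: 2→9
Shipment 1: 9→18
Shipment 2: 18→29
Sum = 2+9+18+29 = 58.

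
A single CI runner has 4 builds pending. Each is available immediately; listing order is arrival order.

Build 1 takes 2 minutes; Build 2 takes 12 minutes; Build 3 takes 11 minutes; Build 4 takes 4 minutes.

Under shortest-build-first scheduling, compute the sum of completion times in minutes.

SPT (increasing processing time): Build 1 Build 4 Build 3 Build 2.
Build 1: 0→2
Build 4: 2→6
Build 3: 6→17
Build 2: 17→29
Sum = 2+6+17+29 = 54.

54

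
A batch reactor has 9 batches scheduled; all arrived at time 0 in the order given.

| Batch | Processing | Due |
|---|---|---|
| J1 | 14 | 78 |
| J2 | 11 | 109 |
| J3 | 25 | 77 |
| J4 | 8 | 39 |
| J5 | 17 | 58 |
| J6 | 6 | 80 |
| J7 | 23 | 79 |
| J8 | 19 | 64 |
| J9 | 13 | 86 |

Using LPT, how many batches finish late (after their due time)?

LPT (decreasing processing time): J3 J7 J8 J5 J1 J9 J2 J4 J6.
J3: 0→25, due 77, tardiness 0
J7: 25→48, due 79, tardiness 0
J8: 48→67, due 64, tardiness 3
J5: 67→84, due 58, tardiness 26
J1: 84→98, due 78, tardiness 20
J9: 98→111, due 86, tardiness 25
J2: 111→122, due 109, tardiness 13
J4: 122→130, due 39, tardiness 91
J6: 130→136, due 80, tardiness 56
Late batches: 7.

7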